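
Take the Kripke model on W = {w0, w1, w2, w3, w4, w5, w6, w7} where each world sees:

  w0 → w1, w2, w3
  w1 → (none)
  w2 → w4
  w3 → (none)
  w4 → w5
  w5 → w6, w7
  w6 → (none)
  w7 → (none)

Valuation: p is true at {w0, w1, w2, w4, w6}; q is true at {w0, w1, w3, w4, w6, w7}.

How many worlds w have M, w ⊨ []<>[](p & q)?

w0: successors {w1, w2, w3}; <>[](p & q) there: w1:F, w2:F, w3:F. ✗
w1: no successors, so []<>[](p & q) holds vacuously. ✓
w2: successors {w4}; <>[](p & q) there: w4:F. ✗
w3: no successors, so []<>[](p & q) holds vacuously. ✓
w4: successors {w5}; <>[](p & q) there: w5:T. ✓
w5: successors {w6, w7}; <>[](p & q) there: w6:F, w7:F. ✗
w6: no successors, so []<>[](p & q) holds vacuously. ✓
w7: no successors, so []<>[](p & q) holds vacuously. ✓
Satisfying worlds: {w1, w3, w4, w6, w7}.

5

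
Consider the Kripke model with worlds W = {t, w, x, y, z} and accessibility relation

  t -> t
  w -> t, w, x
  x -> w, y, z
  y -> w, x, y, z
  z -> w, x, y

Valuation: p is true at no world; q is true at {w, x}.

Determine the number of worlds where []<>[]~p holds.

t: successors {t}; <>[]~p there: t:T. ✓
w: successors {t, w, x}; <>[]~p there: t:T, w:T, x:T. ✓
x: successors {w, y, z}; <>[]~p there: w:T, y:T, z:T. ✓
y: successors {w, x, y, z}; <>[]~p there: w:T, x:T, y:T, z:T. ✓
z: successors {w, x, y}; <>[]~p there: w:T, x:T, y:T. ✓
Satisfying worlds: {t, w, x, y, z}.

5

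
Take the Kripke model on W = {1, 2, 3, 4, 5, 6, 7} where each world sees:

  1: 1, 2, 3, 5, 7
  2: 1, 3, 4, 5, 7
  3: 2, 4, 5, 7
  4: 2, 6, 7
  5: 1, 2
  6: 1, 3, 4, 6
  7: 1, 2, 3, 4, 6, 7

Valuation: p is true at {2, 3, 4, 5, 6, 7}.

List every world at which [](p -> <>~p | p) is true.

{1, 2, 3, 4, 5, 6, 7}

1: successors {1, 2, 3, 5, 7}; p -> <>~p | p there: 1:T, 2:T, 3:T, 5:T, 7:T. ✓
2: successors {1, 3, 4, 5, 7}; p -> <>~p | p there: 1:T, 3:T, 4:T, 5:T, 7:T. ✓
3: successors {2, 4, 5, 7}; p -> <>~p | p there: 2:T, 4:T, 5:T, 7:T. ✓
4: successors {2, 6, 7}; p -> <>~p | p there: 2:T, 6:T, 7:T. ✓
5: successors {1, 2}; p -> <>~p | p there: 1:T, 2:T. ✓
6: successors {1, 3, 4, 6}; p -> <>~p | p there: 1:T, 3:T, 4:T, 6:T. ✓
7: successors {1, 2, 3, 4, 6, 7}; p -> <>~p | p there: 1:T, 2:T, 3:T, 4:T, 6:T, 7:T. ✓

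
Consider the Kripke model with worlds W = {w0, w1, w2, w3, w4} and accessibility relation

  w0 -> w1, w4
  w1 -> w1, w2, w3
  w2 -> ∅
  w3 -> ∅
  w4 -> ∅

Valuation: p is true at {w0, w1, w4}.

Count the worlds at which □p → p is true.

w0: □p is T, p is T. ✓
w1: □p is F, p is T. ✓
w2: □p is T, p is F. ✗
w3: □p is T, p is F. ✗
w4: □p is T, p is T. ✓
Satisfying worlds: {w0, w1, w4}.

3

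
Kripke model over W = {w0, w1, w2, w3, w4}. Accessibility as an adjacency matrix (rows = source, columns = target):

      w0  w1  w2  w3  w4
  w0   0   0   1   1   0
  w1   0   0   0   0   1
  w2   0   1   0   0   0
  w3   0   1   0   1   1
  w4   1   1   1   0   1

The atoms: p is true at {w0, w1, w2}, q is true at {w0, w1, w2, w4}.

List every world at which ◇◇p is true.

w0: successors {w2, w3}; ◇p there: w2:T, w3:T. ✓
w1: successors {w4}; ◇p there: w4:T. ✓
w2: successors {w1}; ◇p there: w1:F. ✗
w3: successors {w1, w3, w4}; ◇p there: w1:F, w3:T, w4:T. ✓
w4: successors {w0, w1, w2, w4}; ◇p there: w0:T, w1:F, w2:T, w4:T. ✓

{w0, w1, w3, w4}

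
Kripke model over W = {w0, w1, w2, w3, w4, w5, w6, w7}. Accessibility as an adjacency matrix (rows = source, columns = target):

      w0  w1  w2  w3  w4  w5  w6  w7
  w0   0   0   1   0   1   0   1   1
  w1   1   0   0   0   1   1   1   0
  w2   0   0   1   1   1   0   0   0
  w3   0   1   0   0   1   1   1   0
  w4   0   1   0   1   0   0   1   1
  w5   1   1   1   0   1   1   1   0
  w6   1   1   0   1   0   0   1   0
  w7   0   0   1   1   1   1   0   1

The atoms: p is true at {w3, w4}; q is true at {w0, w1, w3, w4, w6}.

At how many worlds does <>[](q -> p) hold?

w0: successors {w2, w4, w6, w7}; [](q -> p) there: w2:T, w4:F, w6:F, w7:T. ✓
w1: successors {w0, w4, w5, w6}; [](q -> p) there: w0:F, w4:F, w5:F, w6:F. ✗
w2: successors {w2, w3, w4}; [](q -> p) there: w2:T, w3:F, w4:F. ✓
w3: successors {w1, w4, w5, w6}; [](q -> p) there: w1:F, w4:F, w5:F, w6:F. ✗
w4: successors {w1, w3, w6, w7}; [](q -> p) there: w1:F, w3:F, w6:F, w7:T. ✓
w5: successors {w0, w1, w2, w4, w5, w6}; [](q -> p) there: w0:F, w1:F, w2:T, w4:F, w5:F, w6:F. ✓
w6: successors {w0, w1, w3, w6}; [](q -> p) there: w0:F, w1:F, w3:F, w6:F. ✗
w7: successors {w2, w3, w4, w5, w7}; [](q -> p) there: w2:T, w3:F, w4:F, w5:F, w7:T. ✓
Satisfying worlds: {w0, w2, w4, w5, w7}.

5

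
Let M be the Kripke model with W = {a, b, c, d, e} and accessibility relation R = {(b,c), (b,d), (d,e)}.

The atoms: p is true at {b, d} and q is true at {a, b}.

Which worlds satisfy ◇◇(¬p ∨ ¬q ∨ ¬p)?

a: no successors, so ◇◇(¬p ∨ ¬q ∨ ¬p) fails. ✗
b: successors {c, d}; ◇(¬p ∨ ¬q ∨ ¬p) there: c:F, d:T. ✓
c: no successors, so ◇◇(¬p ∨ ¬q ∨ ¬p) fails. ✗
d: successors {e}; ◇(¬p ∨ ¬q ∨ ¬p) there: e:F. ✗
e: no successors, so ◇◇(¬p ∨ ¬q ∨ ¬p) fails. ✗

{b}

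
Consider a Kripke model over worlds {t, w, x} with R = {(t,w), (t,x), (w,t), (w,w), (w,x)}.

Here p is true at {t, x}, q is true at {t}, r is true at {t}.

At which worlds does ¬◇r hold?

{t, x}

t: ◇r is F. ✓
w: ◇r is T. ✗
x: ◇r is F. ✓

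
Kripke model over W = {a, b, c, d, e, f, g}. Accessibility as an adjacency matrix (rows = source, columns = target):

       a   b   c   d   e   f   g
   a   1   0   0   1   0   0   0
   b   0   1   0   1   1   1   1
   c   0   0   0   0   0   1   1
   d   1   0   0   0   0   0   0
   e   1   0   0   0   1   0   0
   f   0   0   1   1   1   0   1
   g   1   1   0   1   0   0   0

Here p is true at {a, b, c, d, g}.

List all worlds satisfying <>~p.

{b, c, e, f}

a: successors {a, d}; ~p there: a:F, d:F. ✗
b: successors {b, d, e, f, g}; ~p there: b:F, d:F, e:T, f:T, g:F. ✓
c: successors {f, g}; ~p there: f:T, g:F. ✓
d: successors {a}; ~p there: a:F. ✗
e: successors {a, e}; ~p there: a:F, e:T. ✓
f: successors {c, d, e, g}; ~p there: c:F, d:F, e:T, g:F. ✓
g: successors {a, b, d}; ~p there: a:F, b:F, d:F. ✗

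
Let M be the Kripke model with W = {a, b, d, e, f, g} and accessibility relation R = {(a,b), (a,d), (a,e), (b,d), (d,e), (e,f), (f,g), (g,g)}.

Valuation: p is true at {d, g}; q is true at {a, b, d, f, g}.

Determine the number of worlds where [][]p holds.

a: successors {b, d, e}; []p there: b:T, d:F, e:F. ✗
b: successors {d}; []p there: d:F. ✗
d: successors {e}; []p there: e:F. ✗
e: successors {f}; []p there: f:T. ✓
f: successors {g}; []p there: g:T. ✓
g: successors {g}; []p there: g:T. ✓
Satisfying worlds: {e, f, g}.

3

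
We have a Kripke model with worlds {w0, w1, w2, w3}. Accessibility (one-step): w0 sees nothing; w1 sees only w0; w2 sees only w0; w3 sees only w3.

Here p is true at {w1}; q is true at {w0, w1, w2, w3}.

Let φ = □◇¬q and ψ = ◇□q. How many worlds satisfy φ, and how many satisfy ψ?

1 and 3

For □◇¬q:
w0: no successors, so □◇¬q holds vacuously. ✓
w1: successors {w0}; ◇¬q there: w0:F. ✗
w2: successors {w0}; ◇¬q there: w0:F. ✗
w3: successors {w3}; ◇¬q there: w3:F. ✗
— 1 world.
For ◇□q:
w0: no successors, so ◇□q fails. ✗
w1: successors {w0}; □q there: w0:T. ✓
w2: successors {w0}; □q there: w0:T. ✓
w3: successors {w3}; □q there: w3:T. ✓
— 3 worlds.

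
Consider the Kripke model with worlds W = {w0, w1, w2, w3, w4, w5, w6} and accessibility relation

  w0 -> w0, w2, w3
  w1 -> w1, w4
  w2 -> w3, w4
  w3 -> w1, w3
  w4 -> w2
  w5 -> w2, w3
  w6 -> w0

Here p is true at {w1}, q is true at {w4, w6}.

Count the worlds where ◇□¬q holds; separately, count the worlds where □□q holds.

6 and 0

For ◇□¬q:
w0: successors {w0, w2, w3}; □¬q there: w0:T, w2:F, w3:T. ✓
w1: successors {w1, w4}; □¬q there: w1:F, w4:T. ✓
w2: successors {w3, w4}; □¬q there: w3:T, w4:T. ✓
w3: successors {w1, w3}; □¬q there: w1:F, w3:T. ✓
w4: successors {w2}; □¬q there: w2:F. ✗
w5: successors {w2, w3}; □¬q there: w2:F, w3:T. ✓
w6: successors {w0}; □¬q there: w0:T. ✓
— 6 worlds.
For □□q:
w0: successors {w0, w2, w3}; □q there: w0:F, w2:F, w3:F. ✗
w1: successors {w1, w4}; □q there: w1:F, w4:F. ✗
w2: successors {w3, w4}; □q there: w3:F, w4:F. ✗
w3: successors {w1, w3}; □q there: w1:F, w3:F. ✗
w4: successors {w2}; □q there: w2:F. ✗
w5: successors {w2, w3}; □q there: w2:F, w3:F. ✗
w6: successors {w0}; □q there: w0:F. ✗
— 0 worlds.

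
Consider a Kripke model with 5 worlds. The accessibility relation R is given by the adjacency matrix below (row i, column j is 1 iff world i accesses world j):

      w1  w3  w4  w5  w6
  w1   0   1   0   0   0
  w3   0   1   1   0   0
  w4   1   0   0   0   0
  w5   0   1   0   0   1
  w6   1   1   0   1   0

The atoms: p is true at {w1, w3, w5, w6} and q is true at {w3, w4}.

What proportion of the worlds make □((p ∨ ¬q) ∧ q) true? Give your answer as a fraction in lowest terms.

w1: successors {w3}; (p ∨ ¬q) ∧ q there: w3:T. ✓
w3: successors {w3, w4}; (p ∨ ¬q) ∧ q there: w3:T, w4:F. ✗
w4: successors {w1}; (p ∨ ¬q) ∧ q there: w1:F. ✗
w5: successors {w3, w6}; (p ∨ ¬q) ∧ q there: w3:T, w6:F. ✗
w6: successors {w1, w3, w5}; (p ∨ ¬q) ∧ q there: w1:F, w3:T, w5:F. ✗
That's 1 of 5 worlds, so 1/5.

1/5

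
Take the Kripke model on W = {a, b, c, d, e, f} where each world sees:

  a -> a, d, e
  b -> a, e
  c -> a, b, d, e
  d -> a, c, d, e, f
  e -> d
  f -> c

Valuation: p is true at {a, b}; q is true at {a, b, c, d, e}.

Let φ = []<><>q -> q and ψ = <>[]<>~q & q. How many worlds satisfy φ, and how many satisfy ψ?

5 and 4

For []<><>q -> q:
a: []<><>q is T, q is T. ✓
b: []<><>q is T, q is T. ✓
c: []<><>q is T, q is T. ✓
d: []<><>q is T, q is T. ✓
e: []<><>q is T, q is T. ✓
f: []<><>q is T, q is F. ✗
— 5 worlds.
For <>[]<>~q & q:
a: <>[]<>~q is T, q is T. ✓
b: <>[]<>~q is T, q is T. ✓
c: <>[]<>~q is T, q is T. ✓
d: <>[]<>~q is T, q is T. ✓
e: <>[]<>~q is F, q is T. ✗
f: <>[]<>~q is F, q is F. ✗
— 4 worlds.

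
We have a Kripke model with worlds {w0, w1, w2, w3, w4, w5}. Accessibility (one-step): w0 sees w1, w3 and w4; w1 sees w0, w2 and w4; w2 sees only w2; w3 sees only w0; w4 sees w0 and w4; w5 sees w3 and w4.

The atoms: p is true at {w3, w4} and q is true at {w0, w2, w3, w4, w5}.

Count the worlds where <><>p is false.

1

w0: successors {w1, w3, w4}; <>p there: w1:T, w3:F, w4:T. ✓
w1: successors {w0, w2, w4}; <>p there: w0:T, w2:F, w4:T. ✓
w2: successors {w2}; <>p there: w2:F. ✗
w3: successors {w0}; <>p there: w0:T. ✓
w4: successors {w0, w4}; <>p there: w0:T, w4:T. ✓
w5: successors {w3, w4}; <>p there: w3:F, w4:T. ✓
Satisfying worlds: {w0, w1, w3, w4, w5}.
So <><>p fails at the other 1 world.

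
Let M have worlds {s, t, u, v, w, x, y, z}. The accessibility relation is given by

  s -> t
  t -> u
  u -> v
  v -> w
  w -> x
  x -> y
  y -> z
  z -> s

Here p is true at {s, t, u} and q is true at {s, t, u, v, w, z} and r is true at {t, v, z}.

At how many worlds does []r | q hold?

7

s: []r is T, q is T. ✓
t: []r is F, q is T. ✓
u: []r is T, q is T. ✓
v: []r is F, q is T. ✓
w: []r is F, q is T. ✓
x: []r is F, q is F. ✗
y: []r is T, q is F. ✓
z: []r is F, q is T. ✓
Satisfying worlds: {s, t, u, v, w, y, z}.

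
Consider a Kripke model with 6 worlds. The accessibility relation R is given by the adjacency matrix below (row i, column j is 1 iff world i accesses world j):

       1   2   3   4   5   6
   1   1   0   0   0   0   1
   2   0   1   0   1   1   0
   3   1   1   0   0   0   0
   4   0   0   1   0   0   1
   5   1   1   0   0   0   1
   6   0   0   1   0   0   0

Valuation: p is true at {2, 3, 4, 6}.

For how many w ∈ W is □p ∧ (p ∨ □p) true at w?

2

1: □p is F, p ∨ □p is F. ✗
2: □p is F, p ∨ □p is T. ✗
3: □p is F, p ∨ □p is T. ✗
4: □p is T, p ∨ □p is T. ✓
5: □p is F, p ∨ □p is F. ✗
6: □p is T, p ∨ □p is T. ✓
Satisfying worlds: {4, 6}.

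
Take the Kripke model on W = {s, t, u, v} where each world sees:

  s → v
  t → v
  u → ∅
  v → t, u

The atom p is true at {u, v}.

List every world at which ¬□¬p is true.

s: □¬p is F. ✓
t: □¬p is F. ✓
u: □¬p is T. ✗
v: □¬p is F. ✓

{s, t, v}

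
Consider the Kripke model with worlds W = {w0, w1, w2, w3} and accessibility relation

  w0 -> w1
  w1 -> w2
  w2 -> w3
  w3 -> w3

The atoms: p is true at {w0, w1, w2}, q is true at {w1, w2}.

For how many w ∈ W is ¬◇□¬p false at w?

w0: ◇□¬p is F. ✓
w1: ◇□¬p is T. ✗
w2: ◇□¬p is T. ✗
w3: ◇□¬p is T. ✗
Satisfying worlds: {w0}.
So ¬◇□¬p fails at the other 3 worlds.

3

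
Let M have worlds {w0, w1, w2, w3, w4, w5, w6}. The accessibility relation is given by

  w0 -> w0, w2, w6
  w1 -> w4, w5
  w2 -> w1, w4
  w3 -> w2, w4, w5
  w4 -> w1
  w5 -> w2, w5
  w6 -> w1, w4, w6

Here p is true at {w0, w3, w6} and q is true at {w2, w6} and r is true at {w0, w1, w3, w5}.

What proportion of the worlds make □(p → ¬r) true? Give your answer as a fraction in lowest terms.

w0: successors {w0, w2, w6}; p → ¬r there: w0:F, w2:T, w6:T. ✗
w1: successors {w4, w5}; p → ¬r there: w4:T, w5:T. ✓
w2: successors {w1, w4}; p → ¬r there: w1:T, w4:T. ✓
w3: successors {w2, w4, w5}; p → ¬r there: w2:T, w4:T, w5:T. ✓
w4: successors {w1}; p → ¬r there: w1:T. ✓
w5: successors {w2, w5}; p → ¬r there: w2:T, w5:T. ✓
w6: successors {w1, w4, w6}; p → ¬r there: w1:T, w4:T, w6:T. ✓
That's 6 of 7 worlds, so 6/7.

6/7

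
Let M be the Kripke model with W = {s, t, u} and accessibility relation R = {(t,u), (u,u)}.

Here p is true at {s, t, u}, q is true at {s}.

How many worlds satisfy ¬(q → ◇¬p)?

s: q → ◇¬p is F. ✓
t: q → ◇¬p is T. ✗
u: q → ◇¬p is T. ✗
Satisfying worlds: {s}.

1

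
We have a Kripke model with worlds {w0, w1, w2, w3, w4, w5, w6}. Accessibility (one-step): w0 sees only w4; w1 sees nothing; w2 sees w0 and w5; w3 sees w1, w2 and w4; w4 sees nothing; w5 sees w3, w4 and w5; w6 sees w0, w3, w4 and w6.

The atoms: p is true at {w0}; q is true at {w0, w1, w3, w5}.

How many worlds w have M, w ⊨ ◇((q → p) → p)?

w0: successors {w4}; (q → p) → p there: w4:F. ✗
w1: no successors, so ◇((q → p) → p) fails. ✗
w2: successors {w0, w5}; (q → p) → p there: w0:T, w5:T. ✓
w3: successors {w1, w2, w4}; (q → p) → p there: w1:T, w2:F, w4:F. ✓
w4: no successors, so ◇((q → p) → p) fails. ✗
w5: successors {w3, w4, w5}; (q → p) → p there: w3:T, w4:F, w5:T. ✓
w6: successors {w0, w3, w4, w6}; (q → p) → p there: w0:T, w3:T, w4:F, w6:F. ✓
Satisfying worlds: {w2, w3, w5, w6}.

4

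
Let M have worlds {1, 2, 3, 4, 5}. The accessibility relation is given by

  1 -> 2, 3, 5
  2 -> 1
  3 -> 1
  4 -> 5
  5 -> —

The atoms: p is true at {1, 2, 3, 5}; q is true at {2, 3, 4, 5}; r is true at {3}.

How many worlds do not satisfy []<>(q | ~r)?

1: successors {2, 3, 5}; <>(q | ~r) there: 2:T, 3:T, 5:F. ✗
2: successors {1}; <>(q | ~r) there: 1:T. ✓
3: successors {1}; <>(q | ~r) there: 1:T. ✓
4: successors {5}; <>(q | ~r) there: 5:F. ✗
5: no successors, so []<>(q | ~r) holds vacuously. ✓
Satisfying worlds: {2, 3, 5}.
So []<>(q | ~r) fails at the other 2 worlds.

2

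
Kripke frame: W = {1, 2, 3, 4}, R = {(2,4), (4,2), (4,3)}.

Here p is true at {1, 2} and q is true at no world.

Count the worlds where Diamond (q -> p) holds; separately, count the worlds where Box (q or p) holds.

For Diamond (q -> p):
1: no successors, so Diamond (q -> p) fails. ✗
2: successors {4}; q -> p there: 4:T. ✓
3: no successors, so Diamond (q -> p) fails. ✗
4: successors {2, 3}; q -> p there: 2:T, 3:T. ✓
— 2 worlds.
For Box (q or p):
1: no successors, so Box (q or p) holds vacuously. ✓
2: successors {4}; q or p there: 4:F. ✗
3: no successors, so Box (q or p) holds vacuously. ✓
4: successors {2, 3}; q or p there: 2:T, 3:F. ✗
— 2 worlds.

2 and 2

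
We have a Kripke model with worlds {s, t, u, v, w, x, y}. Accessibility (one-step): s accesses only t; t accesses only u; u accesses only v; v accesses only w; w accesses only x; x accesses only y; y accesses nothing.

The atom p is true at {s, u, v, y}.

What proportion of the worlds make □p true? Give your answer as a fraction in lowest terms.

s: successors {t}; p there: t:F. ✗
t: successors {u}; p there: u:T. ✓
u: successors {v}; p there: v:T. ✓
v: successors {w}; p there: w:F. ✗
w: successors {x}; p there: x:F. ✗
x: successors {y}; p there: y:T. ✓
y: no successors, so □p holds vacuously. ✓
That's 4 of 7 worlds, so 4/7.

4/7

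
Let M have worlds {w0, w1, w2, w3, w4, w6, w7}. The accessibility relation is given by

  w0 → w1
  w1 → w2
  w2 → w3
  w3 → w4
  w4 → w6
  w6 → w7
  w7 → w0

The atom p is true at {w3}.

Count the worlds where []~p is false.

1

w0: successors {w1}; ~p there: w1:T. ✓
w1: successors {w2}; ~p there: w2:T. ✓
w2: successors {w3}; ~p there: w3:F. ✗
w3: successors {w4}; ~p there: w4:T. ✓
w4: successors {w6}; ~p there: w6:T. ✓
w6: successors {w7}; ~p there: w7:T. ✓
w7: successors {w0}; ~p there: w0:T. ✓
Satisfying worlds: {w0, w1, w3, w4, w6, w7}.
So []~p fails at the other 1 world.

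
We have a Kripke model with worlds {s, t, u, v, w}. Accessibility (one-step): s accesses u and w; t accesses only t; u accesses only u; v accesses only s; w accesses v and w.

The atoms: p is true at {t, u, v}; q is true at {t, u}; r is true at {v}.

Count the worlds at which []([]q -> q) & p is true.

s: []([]q -> q) is T, p is F. ✗
t: []([]q -> q) is T, p is T. ✓
u: []([]q -> q) is T, p is T. ✓
v: []([]q -> q) is T, p is T. ✓
w: []([]q -> q) is T, p is F. ✗
Satisfying worlds: {t, u, v}.

3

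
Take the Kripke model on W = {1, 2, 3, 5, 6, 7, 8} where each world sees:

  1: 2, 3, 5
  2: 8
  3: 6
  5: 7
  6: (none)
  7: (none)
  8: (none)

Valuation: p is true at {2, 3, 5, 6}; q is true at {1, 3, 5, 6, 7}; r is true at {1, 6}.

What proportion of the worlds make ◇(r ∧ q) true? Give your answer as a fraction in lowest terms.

1: successors {2, 3, 5}; r ∧ q there: 2:F, 3:F, 5:F. ✗
2: successors {8}; r ∧ q there: 8:F. ✗
3: successors {6}; r ∧ q there: 6:T. ✓
5: successors {7}; r ∧ q there: 7:F. ✗
6: no successors, so ◇(r ∧ q) fails. ✗
7: no successors, so ◇(r ∧ q) fails. ✗
8: no successors, so ◇(r ∧ q) fails. ✗
That's 1 of 7 worlds, so 1/7.

1/7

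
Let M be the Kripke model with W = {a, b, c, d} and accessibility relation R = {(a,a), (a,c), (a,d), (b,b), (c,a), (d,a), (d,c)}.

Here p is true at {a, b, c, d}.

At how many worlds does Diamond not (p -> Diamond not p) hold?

4

a: successors {a, c, d}; not (p -> Diamond not p) there: a:T, c:T, d:T. ✓
b: successors {b}; not (p -> Diamond not p) there: b:T. ✓
c: successors {a}; not (p -> Diamond not p) there: a:T. ✓
d: successors {a, c}; not (p -> Diamond not p) there: a:T, c:T. ✓
Satisfying worlds: {a, b, c, d}.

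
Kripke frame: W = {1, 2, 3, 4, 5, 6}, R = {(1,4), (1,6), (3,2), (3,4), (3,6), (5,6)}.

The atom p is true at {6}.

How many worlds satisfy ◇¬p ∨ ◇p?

3

1: ◇¬p is T, ◇p is T. ✓
2: ◇¬p is F, ◇p is F. ✗
3: ◇¬p is T, ◇p is T. ✓
4: ◇¬p is F, ◇p is F. ✗
5: ◇¬p is F, ◇p is T. ✓
6: ◇¬p is F, ◇p is F. ✗
Satisfying worlds: {1, 3, 5}.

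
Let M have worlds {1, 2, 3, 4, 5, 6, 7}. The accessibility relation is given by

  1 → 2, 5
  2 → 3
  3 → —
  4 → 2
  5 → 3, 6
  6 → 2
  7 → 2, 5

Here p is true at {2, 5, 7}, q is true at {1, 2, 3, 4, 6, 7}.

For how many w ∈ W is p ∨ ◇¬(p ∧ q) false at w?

1: p is F, ◇¬(p ∧ q) is T. ✓
2: p is T, ◇¬(p ∧ q) is T. ✓
3: p is F, ◇¬(p ∧ q) is F. ✗
4: p is F, ◇¬(p ∧ q) is F. ✗
5: p is T, ◇¬(p ∧ q) is T. ✓
6: p is F, ◇¬(p ∧ q) is F. ✗
7: p is T, ◇¬(p ∧ q) is T. ✓
Satisfying worlds: {1, 2, 5, 7}.
So p ∨ ◇¬(p ∧ q) fails at the other 3 worlds.

3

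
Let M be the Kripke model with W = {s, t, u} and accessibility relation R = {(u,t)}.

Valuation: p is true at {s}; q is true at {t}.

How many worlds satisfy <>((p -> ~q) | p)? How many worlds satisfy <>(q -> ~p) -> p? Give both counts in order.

1 and 2

For <>((p -> ~q) | p):
s: no successors, so <>((p -> ~q) | p) fails. ✗
t: no successors, so <>((p -> ~q) | p) fails. ✗
u: successors {t}; (p -> ~q) | p there: t:T. ✓
— 1 world.
For <>(q -> ~p) -> p:
s: <>(q -> ~p) is F, p is T. ✓
t: <>(q -> ~p) is F, p is F. ✓
u: <>(q -> ~p) is T, p is F. ✗
— 2 worlds.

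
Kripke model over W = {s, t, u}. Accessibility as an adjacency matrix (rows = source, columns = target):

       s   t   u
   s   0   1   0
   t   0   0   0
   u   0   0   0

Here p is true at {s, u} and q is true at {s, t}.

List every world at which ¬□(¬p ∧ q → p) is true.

{s}

s: □(¬p ∧ q → p) is F. ✓
t: □(¬p ∧ q → p) is T. ✗
u: □(¬p ∧ q → p) is T. ✗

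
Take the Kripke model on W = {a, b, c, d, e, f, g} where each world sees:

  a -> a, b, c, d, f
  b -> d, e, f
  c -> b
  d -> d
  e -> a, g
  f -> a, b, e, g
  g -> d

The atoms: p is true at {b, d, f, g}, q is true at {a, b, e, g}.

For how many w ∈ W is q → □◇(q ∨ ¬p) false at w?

a: q is T, □◇(q ∨ ¬p) is F. ✗
b: q is T, □◇(q ∨ ¬p) is F. ✗
c: q is F, □◇(q ∨ ¬p) is T. ✓
d: q is F, □◇(q ∨ ¬p) is F. ✓
e: q is T, □◇(q ∨ ¬p) is F. ✗
f: q is F, □◇(q ∨ ¬p) is F. ✓
g: q is T, □◇(q ∨ ¬p) is F. ✗
Satisfying worlds: {c, d, f}.
So q → □◇(q ∨ ¬p) fails at the other 4 worlds.

4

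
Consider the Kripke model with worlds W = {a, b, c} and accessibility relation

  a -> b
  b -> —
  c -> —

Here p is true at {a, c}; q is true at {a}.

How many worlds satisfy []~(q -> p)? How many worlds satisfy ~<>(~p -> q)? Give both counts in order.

For []~(q -> p):
a: successors {b}; ~(q -> p) there: b:F. ✗
b: no successors, so []~(q -> p) holds vacuously. ✓
c: no successors, so []~(q -> p) holds vacuously. ✓
— 2 worlds.
For ~<>(~p -> q):
a: <>(~p -> q) is F. ✓
b: <>(~p -> q) is F. ✓
c: <>(~p -> q) is F. ✓
— 3 worlds.

2 and 3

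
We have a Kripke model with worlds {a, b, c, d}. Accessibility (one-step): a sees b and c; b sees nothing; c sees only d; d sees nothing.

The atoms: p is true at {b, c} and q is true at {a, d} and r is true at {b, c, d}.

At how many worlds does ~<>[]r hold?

2

a: <>[]r is T. ✗
b: <>[]r is F. ✓
c: <>[]r is T. ✗
d: <>[]r is F. ✓
Satisfying worlds: {b, d}.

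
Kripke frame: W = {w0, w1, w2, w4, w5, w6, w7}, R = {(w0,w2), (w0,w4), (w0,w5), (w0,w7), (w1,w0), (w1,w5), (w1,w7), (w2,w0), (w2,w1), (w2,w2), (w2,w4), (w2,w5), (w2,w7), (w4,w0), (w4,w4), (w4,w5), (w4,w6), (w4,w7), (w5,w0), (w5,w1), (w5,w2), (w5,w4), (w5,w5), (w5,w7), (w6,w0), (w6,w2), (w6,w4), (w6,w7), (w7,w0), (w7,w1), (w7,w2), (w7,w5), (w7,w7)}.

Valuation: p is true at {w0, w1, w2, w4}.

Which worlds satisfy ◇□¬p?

w0: successors {w2, w4, w5, w7}; □¬p there: w2:F, w4:F, w5:F, w7:F. ✗
w1: successors {w0, w5, w7}; □¬p there: w0:F, w5:F, w7:F. ✗
w2: successors {w0, w1, w2, w4, w5, w7}; □¬p there: w0:F, w1:F, w2:F, w4:F, w5:F, w7:F. ✗
w4: successors {w0, w4, w5, w6, w7}; □¬p there: w0:F, w4:F, w5:F, w6:F, w7:F. ✗
w5: successors {w0, w1, w2, w4, w5, w7}; □¬p there: w0:F, w1:F, w2:F, w4:F, w5:F, w7:F. ✗
w6: successors {w0, w2, w4, w7}; □¬p there: w0:F, w2:F, w4:F, w7:F. ✗
w7: successors {w0, w1, w2, w5, w7}; □¬p there: w0:F, w1:F, w2:F, w5:F, w7:F. ✗

∅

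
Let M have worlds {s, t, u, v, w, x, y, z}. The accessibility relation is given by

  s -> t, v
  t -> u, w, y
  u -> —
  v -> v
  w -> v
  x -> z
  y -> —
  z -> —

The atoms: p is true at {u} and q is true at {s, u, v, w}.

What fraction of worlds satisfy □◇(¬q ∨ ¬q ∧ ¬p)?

3/8

s: successors {t, v}; ◇(¬q ∨ ¬q ∧ ¬p) there: t:T, v:F. ✗
t: successors {u, w, y}; ◇(¬q ∨ ¬q ∧ ¬p) there: u:F, w:F, y:F. ✗
u: no successors, so □◇(¬q ∨ ¬q ∧ ¬p) holds vacuously. ✓
v: successors {v}; ◇(¬q ∨ ¬q ∧ ¬p) there: v:F. ✗
w: successors {v}; ◇(¬q ∨ ¬q ∧ ¬p) there: v:F. ✗
x: successors {z}; ◇(¬q ∨ ¬q ∧ ¬p) there: z:F. ✗
y: no successors, so □◇(¬q ∨ ¬q ∧ ¬p) holds vacuously. ✓
z: no successors, so □◇(¬q ∨ ¬q ∧ ¬p) holds vacuously. ✓
That's 3 of 8 worlds, so 3/8.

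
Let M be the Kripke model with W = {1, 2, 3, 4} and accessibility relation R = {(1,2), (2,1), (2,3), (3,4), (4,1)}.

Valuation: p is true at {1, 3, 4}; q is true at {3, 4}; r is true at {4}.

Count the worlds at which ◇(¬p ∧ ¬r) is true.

1: successors {2}; ¬p ∧ ¬r there: 2:T. ✓
2: successors {1, 3}; ¬p ∧ ¬r there: 1:F, 3:F. ✗
3: successors {4}; ¬p ∧ ¬r there: 4:F. ✗
4: successors {1}; ¬p ∧ ¬r there: 1:F. ✗
Satisfying worlds: {1}.

1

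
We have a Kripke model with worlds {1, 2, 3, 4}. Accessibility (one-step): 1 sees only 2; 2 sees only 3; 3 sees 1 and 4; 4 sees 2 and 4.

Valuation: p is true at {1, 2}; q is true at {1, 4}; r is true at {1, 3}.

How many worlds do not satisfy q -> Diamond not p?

1: q is T, Diamond not p is F. ✗
2: q is F, Diamond not p is T. ✓
3: q is F, Diamond not p is T. ✓
4: q is T, Diamond not p is T. ✓
Satisfying worlds: {2, 3, 4}.
So q -> Diamond not p fails at the other 1 world.

1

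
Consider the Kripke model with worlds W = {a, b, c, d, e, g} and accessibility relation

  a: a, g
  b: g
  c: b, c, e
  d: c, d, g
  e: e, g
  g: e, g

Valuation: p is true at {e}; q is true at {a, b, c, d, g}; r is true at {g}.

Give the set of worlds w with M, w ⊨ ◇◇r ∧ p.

a: ◇◇r is T, p is F. ✗
b: ◇◇r is T, p is F. ✗
c: ◇◇r is T, p is F. ✗
d: ◇◇r is T, p is F. ✗
e: ◇◇r is T, p is T. ✓
g: ◇◇r is T, p is F. ✗

{e}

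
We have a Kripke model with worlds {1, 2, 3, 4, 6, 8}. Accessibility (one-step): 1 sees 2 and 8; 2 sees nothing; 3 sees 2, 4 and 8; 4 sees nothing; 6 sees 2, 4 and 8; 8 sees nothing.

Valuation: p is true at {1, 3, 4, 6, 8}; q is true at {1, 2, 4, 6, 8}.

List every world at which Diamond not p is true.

{1, 3, 6}

1: successors {2, 8}; not p there: 2:T, 8:F. ✓
2: no successors, so Diamond not p fails. ✗
3: successors {2, 4, 8}; not p there: 2:T, 4:F, 8:F. ✓
4: no successors, so Diamond not p fails. ✗
6: successors {2, 4, 8}; not p there: 2:T, 4:F, 8:F. ✓
8: no successors, so Diamond not p fails. ✗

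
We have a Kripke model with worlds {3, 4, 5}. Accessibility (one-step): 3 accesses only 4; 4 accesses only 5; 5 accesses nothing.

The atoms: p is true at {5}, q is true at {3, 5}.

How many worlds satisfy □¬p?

3: successors {4}; ¬p there: 4:T. ✓
4: successors {5}; ¬p there: 5:F. ✗
5: no successors, so □¬p holds vacuously. ✓
Satisfying worlds: {3, 5}.

2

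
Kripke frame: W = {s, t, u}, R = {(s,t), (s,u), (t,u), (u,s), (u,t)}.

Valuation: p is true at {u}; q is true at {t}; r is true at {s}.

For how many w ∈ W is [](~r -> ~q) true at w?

1

s: successors {t, u}; ~r -> ~q there: t:F, u:T. ✗
t: successors {u}; ~r -> ~q there: u:T. ✓
u: successors {s, t}; ~r -> ~q there: s:T, t:F. ✗
Satisfying worlds: {t}.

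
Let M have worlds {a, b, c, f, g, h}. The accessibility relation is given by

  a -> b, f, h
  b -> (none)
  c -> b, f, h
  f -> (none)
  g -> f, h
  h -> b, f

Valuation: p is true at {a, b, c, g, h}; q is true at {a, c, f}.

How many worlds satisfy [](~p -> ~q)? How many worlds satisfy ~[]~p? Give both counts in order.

For [](~p -> ~q):
a: successors {b, f, h}; ~p -> ~q there: b:T, f:F, h:T. ✗
b: no successors, so [](~p -> ~q) holds vacuously. ✓
c: successors {b, f, h}; ~p -> ~q there: b:T, f:F, h:T. ✗
f: no successors, so [](~p -> ~q) holds vacuously. ✓
g: successors {f, h}; ~p -> ~q there: f:F, h:T. ✗
h: successors {b, f}; ~p -> ~q there: b:T, f:F. ✗
— 2 worlds.
For ~[]~p:
a: []~p is F. ✓
b: []~p is T. ✗
c: []~p is F. ✓
f: []~p is T. ✗
g: []~p is F. ✓
h: []~p is F. ✓
— 4 worlds.

2 and 4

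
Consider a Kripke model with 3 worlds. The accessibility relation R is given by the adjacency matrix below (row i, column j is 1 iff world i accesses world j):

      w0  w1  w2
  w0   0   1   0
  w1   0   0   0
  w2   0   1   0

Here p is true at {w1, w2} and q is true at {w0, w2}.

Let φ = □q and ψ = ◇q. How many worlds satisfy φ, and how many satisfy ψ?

1 and 0

For □q:
w0: successors {w1}; q there: w1:F. ✗
w1: no successors, so □q holds vacuously. ✓
w2: successors {w1}; q there: w1:F. ✗
— 1 world.
For ◇q:
w0: successors {w1}; q there: w1:F. ✗
w1: no successors, so ◇q fails. ✗
w2: successors {w1}; q there: w1:F. ✗
— 0 worlds.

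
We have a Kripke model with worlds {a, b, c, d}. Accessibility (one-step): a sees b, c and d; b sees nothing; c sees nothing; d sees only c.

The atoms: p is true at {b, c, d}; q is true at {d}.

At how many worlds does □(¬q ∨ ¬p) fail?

1

a: successors {b, c, d}; ¬q ∨ ¬p there: b:T, c:T, d:F. ✗
b: no successors, so □(¬q ∨ ¬p) holds vacuously. ✓
c: no successors, so □(¬q ∨ ¬p) holds vacuously. ✓
d: successors {c}; ¬q ∨ ¬p there: c:T. ✓
Satisfying worlds: {b, c, d}.
So □(¬q ∨ ¬p) fails at the other 1 world.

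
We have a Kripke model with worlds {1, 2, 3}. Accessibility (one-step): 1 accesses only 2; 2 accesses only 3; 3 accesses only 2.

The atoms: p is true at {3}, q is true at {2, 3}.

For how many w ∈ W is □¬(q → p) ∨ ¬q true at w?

1: □¬(q → p) is T, ¬q is T. ✓
2: □¬(q → p) is F, ¬q is F. ✗
3: □¬(q → p) is T, ¬q is F. ✓
Satisfying worlds: {1, 3}.

2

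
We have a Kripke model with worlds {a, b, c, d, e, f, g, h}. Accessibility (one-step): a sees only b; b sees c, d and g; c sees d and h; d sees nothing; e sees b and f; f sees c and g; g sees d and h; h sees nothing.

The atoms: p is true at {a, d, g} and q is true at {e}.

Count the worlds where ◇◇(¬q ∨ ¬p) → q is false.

3

a: ◇◇(¬q ∨ ¬p) is T, q is F. ✗
b: ◇◇(¬q ∨ ¬p) is T, q is F. ✗
c: ◇◇(¬q ∨ ¬p) is F, q is F. ✓
d: ◇◇(¬q ∨ ¬p) is F, q is F. ✓
e: ◇◇(¬q ∨ ¬p) is T, q is T. ✓
f: ◇◇(¬q ∨ ¬p) is T, q is F. ✗
g: ◇◇(¬q ∨ ¬p) is F, q is F. ✓
h: ◇◇(¬q ∨ ¬p) is F, q is F. ✓
Satisfying worlds: {c, d, e, g, h}.
So ◇◇(¬q ∨ ¬p) → q fails at the other 3 worlds.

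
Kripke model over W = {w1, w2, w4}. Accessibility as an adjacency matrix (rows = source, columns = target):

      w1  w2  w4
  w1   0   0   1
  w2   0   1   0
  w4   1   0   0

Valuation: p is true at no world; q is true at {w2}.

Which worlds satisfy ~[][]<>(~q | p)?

w1: [][]<>(~q | p) is T. ✗
w2: [][]<>(~q | p) is F. ✓
w4: [][]<>(~q | p) is T. ✗

{w2}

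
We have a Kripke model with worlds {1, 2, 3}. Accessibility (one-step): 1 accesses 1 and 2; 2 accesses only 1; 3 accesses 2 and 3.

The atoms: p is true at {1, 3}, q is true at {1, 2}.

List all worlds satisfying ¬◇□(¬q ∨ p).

{2}

1: ◇□(¬q ∨ p) is T. ✗
2: ◇□(¬q ∨ p) is F. ✓
3: ◇□(¬q ∨ p) is T. ✗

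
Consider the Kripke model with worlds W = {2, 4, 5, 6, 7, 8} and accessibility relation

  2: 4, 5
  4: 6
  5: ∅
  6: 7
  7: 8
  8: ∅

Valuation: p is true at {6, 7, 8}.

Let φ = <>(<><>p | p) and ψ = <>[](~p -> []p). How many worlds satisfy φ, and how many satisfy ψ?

For <>(<><>p | p):
2: successors {4, 5}; <><>p | p there: 4:T, 5:F. ✓
4: successors {6}; <><>p | p there: 6:T. ✓
5: no successors, so <>(<><>p | p) fails. ✗
6: successors {7}; <><>p | p there: 7:T. ✓
7: successors {8}; <><>p | p there: 8:T. ✓
8: no successors, so <>(<><>p | p) fails. ✗
— 4 worlds.
For <>[](~p -> []p):
2: successors {4, 5}; [](~p -> []p) there: 4:T, 5:T. ✓
4: successors {6}; [](~p -> []p) there: 6:T. ✓
5: no successors, so <>[](~p -> []p) fails. ✗
6: successors {7}; [](~p -> []p) there: 7:T. ✓
7: successors {8}; [](~p -> []p) there: 8:T. ✓
8: no successors, so <>[](~p -> []p) fails. ✗
— 4 worlds.

4 and 4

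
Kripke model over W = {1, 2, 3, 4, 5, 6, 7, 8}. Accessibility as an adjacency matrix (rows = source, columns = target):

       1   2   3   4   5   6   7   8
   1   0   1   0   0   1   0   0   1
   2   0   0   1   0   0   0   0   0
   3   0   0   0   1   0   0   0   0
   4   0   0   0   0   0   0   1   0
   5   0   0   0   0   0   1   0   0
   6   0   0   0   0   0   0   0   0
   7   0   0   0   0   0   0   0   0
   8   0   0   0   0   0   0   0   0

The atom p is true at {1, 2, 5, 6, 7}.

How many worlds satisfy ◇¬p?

3

1: successors {2, 5, 8}; ¬p there: 2:F, 5:F, 8:T. ✓
2: successors {3}; ¬p there: 3:T. ✓
3: successors {4}; ¬p there: 4:T. ✓
4: successors {7}; ¬p there: 7:F. ✗
5: successors {6}; ¬p there: 6:F. ✗
6: no successors, so ◇¬p fails. ✗
7: no successors, so ◇¬p fails. ✗
8: no successors, so ◇¬p fails. ✗
Satisfying worlds: {1, 2, 3}.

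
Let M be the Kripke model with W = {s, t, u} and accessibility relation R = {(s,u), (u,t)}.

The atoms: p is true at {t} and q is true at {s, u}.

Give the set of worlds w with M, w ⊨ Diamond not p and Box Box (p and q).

∅

s: Diamond not p is T, Box Box (p and q) is F. ✗
t: Diamond not p is F, Box Box (p and q) is T. ✗
u: Diamond not p is F, Box Box (p and q) is T. ✗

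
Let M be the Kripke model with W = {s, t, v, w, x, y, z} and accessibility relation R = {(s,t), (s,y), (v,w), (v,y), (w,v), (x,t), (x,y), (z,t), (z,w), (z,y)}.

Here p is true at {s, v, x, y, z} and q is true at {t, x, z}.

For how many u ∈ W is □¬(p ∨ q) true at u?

2

s: successors {t, y}; ¬(p ∨ q) there: t:F, y:F. ✗
t: no successors, so □¬(p ∨ q) holds vacuously. ✓
v: successors {w, y}; ¬(p ∨ q) there: w:T, y:F. ✗
w: successors {v}; ¬(p ∨ q) there: v:F. ✗
x: successors {t, y}; ¬(p ∨ q) there: t:F, y:F. ✗
y: no successors, so □¬(p ∨ q) holds vacuously. ✓
z: successors {t, w, y}; ¬(p ∨ q) there: t:F, w:T, y:F. ✗
Satisfying worlds: {t, y}.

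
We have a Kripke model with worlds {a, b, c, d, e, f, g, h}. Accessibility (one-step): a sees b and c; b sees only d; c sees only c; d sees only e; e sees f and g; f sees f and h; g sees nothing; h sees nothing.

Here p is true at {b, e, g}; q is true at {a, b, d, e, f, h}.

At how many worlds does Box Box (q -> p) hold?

a: successors {b, c}; Box (q -> p) there: b:F, c:T. ✗
b: successors {d}; Box (q -> p) there: d:T. ✓
c: successors {c}; Box (q -> p) there: c:T. ✓
d: successors {e}; Box (q -> p) there: e:F. ✗
e: successors {f, g}; Box (q -> p) there: f:F, g:T. ✗
f: successors {f, h}; Box (q -> p) there: f:F, h:T. ✗
g: no successors, so Box Box (q -> p) holds vacuously. ✓
h: no successors, so Box Box (q -> p) holds vacuously. ✓
Satisfying worlds: {b, c, g, h}.

4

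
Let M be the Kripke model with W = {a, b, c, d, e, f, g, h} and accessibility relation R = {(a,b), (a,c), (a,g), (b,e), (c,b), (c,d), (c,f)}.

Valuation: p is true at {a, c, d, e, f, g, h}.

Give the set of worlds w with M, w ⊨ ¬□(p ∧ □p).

{a, c}

a: □(p ∧ □p) is F. ✓
b: □(p ∧ □p) is T. ✗
c: □(p ∧ □p) is F. ✓
d: □(p ∧ □p) is T. ✗
e: □(p ∧ □p) is T. ✗
f: □(p ∧ □p) is T. ✗
g: □(p ∧ □p) is T. ✗
h: □(p ∧ □p) is T. ✗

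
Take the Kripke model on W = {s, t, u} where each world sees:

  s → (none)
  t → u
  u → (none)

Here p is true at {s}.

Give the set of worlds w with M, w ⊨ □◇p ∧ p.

{s}

s: □◇p is T, p is T. ✓
t: □◇p is F, p is F. ✗
u: □◇p is T, p is F. ✗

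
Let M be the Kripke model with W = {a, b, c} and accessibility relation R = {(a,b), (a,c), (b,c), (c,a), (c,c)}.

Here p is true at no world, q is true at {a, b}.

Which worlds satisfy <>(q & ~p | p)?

{a, c}

a: successors {b, c}; q & ~p | p there: b:T, c:F. ✓
b: successors {c}; q & ~p | p there: c:F. ✗
c: successors {a, c}; q & ~p | p there: a:T, c:F. ✓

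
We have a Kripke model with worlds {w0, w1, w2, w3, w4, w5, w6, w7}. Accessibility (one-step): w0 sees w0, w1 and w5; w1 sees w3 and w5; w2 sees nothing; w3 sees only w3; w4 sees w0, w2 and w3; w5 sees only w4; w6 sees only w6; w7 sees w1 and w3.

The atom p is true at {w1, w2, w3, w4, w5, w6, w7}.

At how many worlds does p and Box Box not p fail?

7

w0: p is F, Box Box not p is F. ✗
w1: p is T, Box Box not p is F. ✗
w2: p is T, Box Box not p is T. ✓
w3: p is T, Box Box not p is F. ✗
w4: p is T, Box Box not p is F. ✗
w5: p is T, Box Box not p is F. ✗
w6: p is T, Box Box not p is F. ✗
w7: p is T, Box Box not p is F. ✗
Satisfying worlds: {w2}.
So p and Box Box not p fails at the other 7 worlds.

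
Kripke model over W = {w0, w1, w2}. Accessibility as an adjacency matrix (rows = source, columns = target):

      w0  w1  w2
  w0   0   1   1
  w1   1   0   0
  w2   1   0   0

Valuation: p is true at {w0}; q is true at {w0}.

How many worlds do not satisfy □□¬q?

1

w0: successors {w1, w2}; □¬q there: w1:F, w2:F. ✗
w1: successors {w0}; □¬q there: w0:T. ✓
w2: successors {w0}; □¬q there: w0:T. ✓
Satisfying worlds: {w1, w2}.
So □□¬q fails at the other 1 world.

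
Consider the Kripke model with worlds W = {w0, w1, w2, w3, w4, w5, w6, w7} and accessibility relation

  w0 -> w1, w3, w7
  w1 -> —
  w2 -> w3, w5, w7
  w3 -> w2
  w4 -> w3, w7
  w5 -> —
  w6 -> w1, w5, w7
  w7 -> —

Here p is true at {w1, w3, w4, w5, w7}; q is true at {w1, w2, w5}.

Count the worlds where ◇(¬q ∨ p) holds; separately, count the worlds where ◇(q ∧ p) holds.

For ◇(¬q ∨ p):
w0: successors {w1, w3, w7}; ¬q ∨ p there: w1:T, w3:T, w7:T. ✓
w1: no successors, so ◇(¬q ∨ p) fails. ✗
w2: successors {w3, w5, w7}; ¬q ∨ p there: w3:T, w5:T, w7:T. ✓
w3: successors {w2}; ¬q ∨ p there: w2:F. ✗
w4: successors {w3, w7}; ¬q ∨ p there: w3:T, w7:T. ✓
w5: no successors, so ◇(¬q ∨ p) fails. ✗
w6: successors {w1, w5, w7}; ¬q ∨ p there: w1:T, w5:T, w7:T. ✓
w7: no successors, so ◇(¬q ∨ p) fails. ✗
— 4 worlds.
For ◇(q ∧ p):
w0: successors {w1, w3, w7}; q ∧ p there: w1:T, w3:F, w7:F. ✓
w1: no successors, so ◇(q ∧ p) fails. ✗
w2: successors {w3, w5, w7}; q ∧ p there: w3:F, w5:T, w7:F. ✓
w3: successors {w2}; q ∧ p there: w2:F. ✗
w4: successors {w3, w7}; q ∧ p there: w3:F, w7:F. ✗
w5: no successors, so ◇(q ∧ p) fails. ✗
w6: successors {w1, w5, w7}; q ∧ p there: w1:T, w5:T, w7:F. ✓
w7: no successors, so ◇(q ∧ p) fails. ✗
— 3 worlds.

4 and 3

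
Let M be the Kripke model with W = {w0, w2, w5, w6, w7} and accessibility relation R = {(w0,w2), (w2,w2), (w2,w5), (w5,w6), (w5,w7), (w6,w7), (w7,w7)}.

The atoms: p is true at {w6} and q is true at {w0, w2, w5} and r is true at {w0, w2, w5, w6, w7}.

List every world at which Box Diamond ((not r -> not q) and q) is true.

w0: successors {w2}; Diamond ((not r -> not q) and q) there: w2:T. ✓
w2: successors {w2, w5}; Diamond ((not r -> not q) and q) there: w2:T, w5:F. ✗
w5: successors {w6, w7}; Diamond ((not r -> not q) and q) there: w6:F, w7:F. ✗
w6: successors {w7}; Diamond ((not r -> not q) and q) there: w7:F. ✗
w7: successors {w7}; Diamond ((not r -> not q) and q) there: w7:F. ✗

{w0}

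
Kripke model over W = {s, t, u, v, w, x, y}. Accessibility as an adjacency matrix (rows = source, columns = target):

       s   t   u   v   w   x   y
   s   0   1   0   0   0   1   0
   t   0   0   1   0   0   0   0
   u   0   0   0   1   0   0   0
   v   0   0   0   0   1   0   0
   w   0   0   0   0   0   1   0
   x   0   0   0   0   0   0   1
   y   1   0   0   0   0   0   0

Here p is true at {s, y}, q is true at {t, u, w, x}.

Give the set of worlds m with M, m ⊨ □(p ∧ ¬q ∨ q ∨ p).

s: successors {t, x}; p ∧ ¬q ∨ q ∨ p there: t:T, x:T. ✓
t: successors {u}; p ∧ ¬q ∨ q ∨ p there: u:T. ✓
u: successors {v}; p ∧ ¬q ∨ q ∨ p there: v:F. ✗
v: successors {w}; p ∧ ¬q ∨ q ∨ p there: w:T. ✓
w: successors {x}; p ∧ ¬q ∨ q ∨ p there: x:T. ✓
x: successors {y}; p ∧ ¬q ∨ q ∨ p there: y:T. ✓
y: successors {s}; p ∧ ¬q ∨ q ∨ p there: s:T. ✓

{s, t, v, w, x, y}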